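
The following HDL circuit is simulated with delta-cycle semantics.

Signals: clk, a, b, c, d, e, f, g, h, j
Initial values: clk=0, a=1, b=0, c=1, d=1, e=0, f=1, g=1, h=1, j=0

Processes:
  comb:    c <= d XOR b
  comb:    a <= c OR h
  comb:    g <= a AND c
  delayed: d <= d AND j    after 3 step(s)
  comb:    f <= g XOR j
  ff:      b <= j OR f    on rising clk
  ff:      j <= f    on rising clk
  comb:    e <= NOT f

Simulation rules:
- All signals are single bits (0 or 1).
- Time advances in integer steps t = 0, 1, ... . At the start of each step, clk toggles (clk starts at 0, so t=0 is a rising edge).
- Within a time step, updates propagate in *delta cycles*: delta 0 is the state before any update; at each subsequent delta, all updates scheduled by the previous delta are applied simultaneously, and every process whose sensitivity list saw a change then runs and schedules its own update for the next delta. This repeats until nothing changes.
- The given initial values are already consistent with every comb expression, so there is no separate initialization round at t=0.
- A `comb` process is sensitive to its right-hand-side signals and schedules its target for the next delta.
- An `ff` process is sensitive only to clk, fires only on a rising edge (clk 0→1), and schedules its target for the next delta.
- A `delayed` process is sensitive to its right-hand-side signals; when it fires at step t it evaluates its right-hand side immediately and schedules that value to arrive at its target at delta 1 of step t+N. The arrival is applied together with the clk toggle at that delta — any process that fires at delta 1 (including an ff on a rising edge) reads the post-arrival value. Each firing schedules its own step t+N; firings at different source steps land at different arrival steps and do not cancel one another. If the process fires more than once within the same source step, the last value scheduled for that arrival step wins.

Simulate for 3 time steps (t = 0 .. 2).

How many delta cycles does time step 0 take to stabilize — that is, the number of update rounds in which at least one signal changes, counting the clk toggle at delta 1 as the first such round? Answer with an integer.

t0.Δ0 h=1 a=1 e=0 g=1 j=0 d=1 clk=0 c=1 f=1 b=0
t0.Δ1 h=1 a=1 e=0 g=1 j=0 d=1 clk=1 c=1 f=1 b=0
t0.Δ2 h=1 a=1 e=0 g=1 j=1 d=1 clk=1 c=1 f=1 b=1
t0.Δ3 h=1 a=1 e=0 g=1 j=1 d=1 clk=1 c=0 f=0 b=1
t0.Δ4 h=1 a=1 e=1 g=0 j=1 d=1 clk=1 c=0 f=0 b=1
t0.Δ5 h=1 a=1 e=1 g=0 j=1 d=1 clk=1 c=0 f=1 b=1
t0.Δ6 h=1 a=1 e=0 g=0 j=1 d=1 clk=1 c=0 f=1 b=1
t1.Δ0 h=1 a=1 e=0 g=0 j=1 d=1 clk=1 c=0 f=1 b=1
t1.Δ1 h=1 a=1 e=0 g=0 j=1 d=1 clk=0 c=0 f=1 b=1
t2.Δ0 h=1 a=1 e=0 g=0 j=1 d=1 clk=0 c=0 f=1 b=1
t2.Δ1 h=1 a=1 e=0 g=0 j=1 d=1 clk=1 c=0 f=1 b=1

6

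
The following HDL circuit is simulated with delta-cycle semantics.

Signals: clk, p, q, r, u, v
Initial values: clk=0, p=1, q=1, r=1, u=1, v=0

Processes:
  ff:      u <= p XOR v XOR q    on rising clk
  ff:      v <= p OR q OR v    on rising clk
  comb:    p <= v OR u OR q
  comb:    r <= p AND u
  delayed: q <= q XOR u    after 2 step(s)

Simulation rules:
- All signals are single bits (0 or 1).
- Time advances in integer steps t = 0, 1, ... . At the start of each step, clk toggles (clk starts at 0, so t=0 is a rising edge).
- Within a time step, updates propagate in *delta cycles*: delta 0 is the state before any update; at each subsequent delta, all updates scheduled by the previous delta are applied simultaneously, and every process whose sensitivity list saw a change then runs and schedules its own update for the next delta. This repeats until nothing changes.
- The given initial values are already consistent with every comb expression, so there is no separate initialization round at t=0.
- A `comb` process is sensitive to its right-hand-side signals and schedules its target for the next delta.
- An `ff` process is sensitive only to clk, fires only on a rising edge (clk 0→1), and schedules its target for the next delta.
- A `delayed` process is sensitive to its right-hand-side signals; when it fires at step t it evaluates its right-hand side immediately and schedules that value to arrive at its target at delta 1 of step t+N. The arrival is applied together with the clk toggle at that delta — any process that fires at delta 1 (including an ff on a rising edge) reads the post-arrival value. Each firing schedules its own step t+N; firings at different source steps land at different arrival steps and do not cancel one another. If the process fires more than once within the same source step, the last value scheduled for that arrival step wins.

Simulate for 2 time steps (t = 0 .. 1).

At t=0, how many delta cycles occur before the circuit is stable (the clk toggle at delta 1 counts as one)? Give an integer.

3

[bits: r,p,clk,v,u,q]
t=0: Δ0=110011 Δ1=111011 Δ2=111101 Δ3=011101 | 3Δ
t=1: Δ0=011101 Δ1=010101 | 1Δ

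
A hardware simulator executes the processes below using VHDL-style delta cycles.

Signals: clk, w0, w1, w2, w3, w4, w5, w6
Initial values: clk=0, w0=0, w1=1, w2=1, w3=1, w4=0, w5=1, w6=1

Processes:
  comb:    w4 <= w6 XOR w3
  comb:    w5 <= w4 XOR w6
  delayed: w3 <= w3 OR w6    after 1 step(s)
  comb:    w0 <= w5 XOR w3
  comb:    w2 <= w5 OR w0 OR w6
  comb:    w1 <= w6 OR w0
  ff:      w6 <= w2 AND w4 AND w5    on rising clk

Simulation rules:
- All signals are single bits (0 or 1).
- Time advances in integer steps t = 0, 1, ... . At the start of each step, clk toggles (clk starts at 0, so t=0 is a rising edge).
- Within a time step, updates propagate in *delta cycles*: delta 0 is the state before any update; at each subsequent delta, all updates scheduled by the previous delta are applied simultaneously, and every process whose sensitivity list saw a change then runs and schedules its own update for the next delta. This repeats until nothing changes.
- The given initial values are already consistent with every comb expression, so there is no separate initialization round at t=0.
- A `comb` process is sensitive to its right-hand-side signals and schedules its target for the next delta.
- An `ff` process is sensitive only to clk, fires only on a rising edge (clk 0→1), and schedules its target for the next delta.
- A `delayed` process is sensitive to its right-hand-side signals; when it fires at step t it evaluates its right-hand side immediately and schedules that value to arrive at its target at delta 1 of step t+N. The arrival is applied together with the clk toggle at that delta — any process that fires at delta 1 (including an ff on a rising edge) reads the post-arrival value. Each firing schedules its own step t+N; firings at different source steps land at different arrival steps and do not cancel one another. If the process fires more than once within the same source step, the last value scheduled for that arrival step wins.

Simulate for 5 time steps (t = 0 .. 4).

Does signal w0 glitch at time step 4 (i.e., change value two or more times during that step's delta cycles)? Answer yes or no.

yes

[bits: clk,w5,w2,w3,w4,w1,w6,w0]
t=0: Δ0=01110110 Δ1=11110110 Δ2=11110100 Δ3=10111000 Δ4=11011001 Δ5=11111100 Δ6=11111000 | 6Δ
t=1: Δ0=11111000 Δ1=01111000 | 1Δ
t=2: Δ0=01111000 Δ1=11111000 Δ2=11111010 Δ3=10110110 Δ4=11110111 Δ5=11110110 | 5Δ
t=3: Δ0=11110110 Δ1=01110110 | 1Δ
t=4: Δ0=01110110 Δ1=11110110 Δ2=11110100 Δ3=10111000 Δ4=11011001 Δ5=11111100 Δ6=11111000 | 6Δ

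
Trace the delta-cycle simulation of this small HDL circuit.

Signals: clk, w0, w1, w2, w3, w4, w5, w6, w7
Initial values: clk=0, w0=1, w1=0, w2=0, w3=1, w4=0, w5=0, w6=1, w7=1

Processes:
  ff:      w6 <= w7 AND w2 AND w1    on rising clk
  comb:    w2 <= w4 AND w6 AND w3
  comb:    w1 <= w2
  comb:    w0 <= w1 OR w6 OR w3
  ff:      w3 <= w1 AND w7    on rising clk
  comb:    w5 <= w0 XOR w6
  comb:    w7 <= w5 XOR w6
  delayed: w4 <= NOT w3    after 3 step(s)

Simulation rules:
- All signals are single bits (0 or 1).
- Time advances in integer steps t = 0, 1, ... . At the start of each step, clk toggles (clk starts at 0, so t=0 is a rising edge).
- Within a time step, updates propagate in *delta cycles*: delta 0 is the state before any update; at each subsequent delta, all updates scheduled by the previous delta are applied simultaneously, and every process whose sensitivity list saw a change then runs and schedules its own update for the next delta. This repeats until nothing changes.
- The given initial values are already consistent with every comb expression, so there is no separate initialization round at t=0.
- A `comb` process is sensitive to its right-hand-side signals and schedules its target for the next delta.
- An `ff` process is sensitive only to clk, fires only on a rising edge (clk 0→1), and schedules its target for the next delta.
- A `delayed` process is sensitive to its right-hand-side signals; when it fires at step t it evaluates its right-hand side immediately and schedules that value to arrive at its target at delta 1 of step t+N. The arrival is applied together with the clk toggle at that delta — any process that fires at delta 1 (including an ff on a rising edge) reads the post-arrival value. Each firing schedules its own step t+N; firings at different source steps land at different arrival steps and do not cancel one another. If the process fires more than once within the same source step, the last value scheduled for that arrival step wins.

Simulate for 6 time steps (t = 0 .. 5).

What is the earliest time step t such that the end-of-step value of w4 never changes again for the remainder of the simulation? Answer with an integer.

t=0 Δ0: w5=0 w3=1 w1=0 w7=1 w4=0 w0=1 clk=0 w6=1 w2=0
  Δ1: clk:0→1
  Δ2: w3:1→0, w6:1→0
  Δ3: w5:0→1, w7:1→0, w0:1→0
  Δ4: w5:1→0, w7:0→1
  Δ5: w7:1→0
  (5Δ to stable)
t=1 Δ0: w5=0 w3=0 w1=0 w7=0 w4=0 w0=0 clk=1 w6=0 w2=0
  Δ1: clk:1→0
  (1Δ to stable)
t=2 Δ0: w5=0 w3=0 w1=0 w7=0 w4=0 w0=0 clk=0 w6=0 w2=0
  Δ1: clk:0→1
  (1Δ to stable)
t=3 Δ0: w5=0 w3=0 w1=0 w7=0 w4=0 w0=0 clk=1 w6=0 w2=0
  Δ1: w4:0→1, clk:1→0
  (1Δ to stable)
t=4 Δ0: w5=0 w3=0 w1=0 w7=0 w4=1 w0=0 clk=0 w6=0 w2=0
  Δ1: clk:0→1
  (1Δ to stable)
t=5 Δ0: w5=0 w3=0 w1=0 w7=0 w4=1 w0=0 clk=1 w6=0 w2=0
  Δ1: clk:1→0
  (1Δ to stable)

3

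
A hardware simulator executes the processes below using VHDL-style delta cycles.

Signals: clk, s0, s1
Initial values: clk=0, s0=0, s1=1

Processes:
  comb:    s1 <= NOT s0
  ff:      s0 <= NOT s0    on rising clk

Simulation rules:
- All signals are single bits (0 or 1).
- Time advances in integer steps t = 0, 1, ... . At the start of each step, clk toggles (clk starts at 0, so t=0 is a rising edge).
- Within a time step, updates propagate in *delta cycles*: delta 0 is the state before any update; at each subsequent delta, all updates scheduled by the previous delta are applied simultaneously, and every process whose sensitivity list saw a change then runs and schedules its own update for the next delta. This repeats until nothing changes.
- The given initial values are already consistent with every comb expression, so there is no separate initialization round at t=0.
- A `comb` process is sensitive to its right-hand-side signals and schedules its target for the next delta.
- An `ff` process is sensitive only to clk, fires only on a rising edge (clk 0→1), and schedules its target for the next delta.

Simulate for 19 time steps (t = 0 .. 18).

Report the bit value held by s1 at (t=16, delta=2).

1

t0.Δ0 s0=0 clk=0 s1=1
t0.Δ1 s0=0 clk=1 s1=1
t0.Δ2 s0=1 clk=1 s1=1
t0.Δ3 s0=1 clk=1 s1=0
t1.Δ0 s0=1 clk=1 s1=0
t1.Δ1 s0=1 clk=0 s1=0
t2.Δ0 s0=1 clk=0 s1=0
t2.Δ1 s0=1 clk=1 s1=0
t2.Δ2 s0=0 clk=1 s1=0
t2.Δ3 s0=0 clk=1 s1=1
t3.Δ0 s0=0 clk=1 s1=1
t3.Δ1 s0=0 clk=0 s1=1
t4.Δ0 s0=0 clk=0 s1=1
t4.Δ1 s0=0 clk=1 s1=1
t4.Δ2 s0=1 clk=1 s1=1
t4.Δ3 s0=1 clk=1 s1=0
t5.Δ0 s0=1 clk=1 s1=0
t5.Δ1 s0=1 clk=0 s1=0
t6.Δ0 s0=1 clk=0 s1=0
t6.Δ1 s0=1 clk=1 s1=0
t6.Δ2 s0=0 clk=1 s1=0
t6.Δ3 s0=0 clk=1 s1=1
t7.Δ0 s0=0 clk=1 s1=1
t7.Δ1 s0=0 clk=0 s1=1
t8.Δ0 s0=0 clk=0 s1=1
t8.Δ1 s0=0 clk=1 s1=1
t8.Δ2 s0=1 clk=1 s1=1
t8.Δ3 s0=1 clk=1 s1=0
t9.Δ0 s0=1 clk=1 s1=0
t9.Δ1 s0=1 clk=0 s1=0
t10.Δ0 s0=1 clk=0 s1=0
t10.Δ1 s0=1 clk=1 s1=0
t10.Δ2 s0=0 clk=1 s1=0
t10.Δ3 s0=0 clk=1 s1=1
t11.Δ0 s0=0 clk=1 s1=1
t11.Δ1 s0=0 clk=0 s1=1
t12.Δ0 s0=0 clk=0 s1=1
t12.Δ1 s0=0 clk=1 s1=1
t12.Δ2 s0=1 clk=1 s1=1
t12.Δ3 s0=1 clk=1 s1=0
t13.Δ0 s0=1 clk=1 s1=0
t13.Δ1 s0=1 clk=0 s1=0
t14.Δ0 s0=1 clk=0 s1=0
t14.Δ1 s0=1 clk=1 s1=0
t14.Δ2 s0=0 clk=1 s1=0
t14.Δ3 s0=0 clk=1 s1=1
t15.Δ0 s0=0 clk=1 s1=1
t15.Δ1 s0=0 clk=0 s1=1
t16.Δ0 s0=0 clk=0 s1=1
t16.Δ1 s0=0 clk=1 s1=1
t16.Δ2 s0=1 clk=1 s1=1
t16.Δ3 s0=1 clk=1 s1=0
t17.Δ0 s0=1 clk=1 s1=0
t17.Δ1 s0=1 clk=0 s1=0
t18.Δ0 s0=1 clk=0 s1=0
t18.Δ1 s0=1 clk=1 s1=0
t18.Δ2 s0=0 clk=1 s1=0
t18.Δ3 s0=0 clk=1 s1=1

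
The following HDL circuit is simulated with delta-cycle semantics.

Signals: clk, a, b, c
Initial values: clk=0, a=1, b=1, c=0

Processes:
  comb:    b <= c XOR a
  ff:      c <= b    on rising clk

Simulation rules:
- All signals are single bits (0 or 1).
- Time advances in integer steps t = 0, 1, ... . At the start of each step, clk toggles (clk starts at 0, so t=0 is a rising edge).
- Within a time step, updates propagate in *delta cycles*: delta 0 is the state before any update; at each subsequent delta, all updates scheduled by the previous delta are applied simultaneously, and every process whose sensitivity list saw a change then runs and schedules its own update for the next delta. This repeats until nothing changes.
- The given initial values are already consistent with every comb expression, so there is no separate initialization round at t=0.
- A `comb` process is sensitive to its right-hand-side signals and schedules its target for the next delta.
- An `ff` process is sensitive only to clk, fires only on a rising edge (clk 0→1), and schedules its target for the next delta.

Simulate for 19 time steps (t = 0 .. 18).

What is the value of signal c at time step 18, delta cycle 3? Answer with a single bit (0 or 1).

0

t=0 Δ0: clk=0 a=1 b=1 c=0
  Δ1: clk:0→1
  Δ2: c:0→1
  Δ3: b:1→0
  (3Δ to stable)
t=1 Δ0: clk=1 a=1 b=0 c=1
  Δ1: clk:1→0
  (1Δ to stable)
t=2 Δ0: clk=0 a=1 b=0 c=1
  Δ1: clk:0→1
  Δ2: c:1→0
  Δ3: b:0→1
  (3Δ to stable)
t=3 Δ0: clk=1 a=1 b=1 c=0
  Δ1: clk:1→0
  (1Δ to stable)
t=4 Δ0: clk=0 a=1 b=1 c=0
  Δ1: clk:0→1
  Δ2: c:0→1
  Δ3: b:1→0
  (3Δ to stable)
t=5 Δ0: clk=1 a=1 b=0 c=1
  Δ1: clk:1→0
  (1Δ to stable)
t=6 Δ0: clk=0 a=1 b=0 c=1
  Δ1: clk:0→1
  Δ2: c:1→0
  Δ3: b:0→1
  (3Δ to stable)
t=7 Δ0: clk=1 a=1 b=1 c=0
  Δ1: clk:1→0
  (1Δ to stable)
t=8 Δ0: clk=0 a=1 b=1 c=0
  Δ1: clk:0→1
  Δ2: c:0→1
  Δ3: b:1→0
  (3Δ to stable)
t=9 Δ0: clk=1 a=1 b=0 c=1
  Δ1: clk:1→0
  (1Δ to stable)
t=10 Δ0: clk=0 a=1 b=0 c=1
  Δ1: clk:0→1
  Δ2: c:1→0
  Δ3: b:0→1
  (3Δ to stable)
t=11 Δ0: clk=1 a=1 b=1 c=0
  Δ1: clk:1→0
  (1Δ to stable)
t=12 Δ0: clk=0 a=1 b=1 c=0
  Δ1: clk:0→1
  Δ2: c:0→1
  Δ3: b:1→0
  (3Δ to stable)
t=13 Δ0: clk=1 a=1 b=0 c=1
  Δ1: clk:1→0
  (1Δ to stable)
t=14 Δ0: clk=0 a=1 b=0 c=1
  Δ1: clk:0→1
  Δ2: c:1→0
  Δ3: b:0→1
  (3Δ to stable)
t=15 Δ0: clk=1 a=1 b=1 c=0
  Δ1: clk:1→0
  (1Δ to stable)
t=16 Δ0: clk=0 a=1 b=1 c=0
  Δ1: clk:0→1
  Δ2: c:0→1
  Δ3: b:1→0
  (3Δ to stable)
t=17 Δ0: clk=1 a=1 b=0 c=1
  Δ1: clk:1→0
  (1Δ to stable)
t=18 Δ0: clk=0 a=1 b=0 c=1
  Δ1: clk:0→1
  Δ2: c:1→0
  Δ3: b:0→1
  (3Δ to stable)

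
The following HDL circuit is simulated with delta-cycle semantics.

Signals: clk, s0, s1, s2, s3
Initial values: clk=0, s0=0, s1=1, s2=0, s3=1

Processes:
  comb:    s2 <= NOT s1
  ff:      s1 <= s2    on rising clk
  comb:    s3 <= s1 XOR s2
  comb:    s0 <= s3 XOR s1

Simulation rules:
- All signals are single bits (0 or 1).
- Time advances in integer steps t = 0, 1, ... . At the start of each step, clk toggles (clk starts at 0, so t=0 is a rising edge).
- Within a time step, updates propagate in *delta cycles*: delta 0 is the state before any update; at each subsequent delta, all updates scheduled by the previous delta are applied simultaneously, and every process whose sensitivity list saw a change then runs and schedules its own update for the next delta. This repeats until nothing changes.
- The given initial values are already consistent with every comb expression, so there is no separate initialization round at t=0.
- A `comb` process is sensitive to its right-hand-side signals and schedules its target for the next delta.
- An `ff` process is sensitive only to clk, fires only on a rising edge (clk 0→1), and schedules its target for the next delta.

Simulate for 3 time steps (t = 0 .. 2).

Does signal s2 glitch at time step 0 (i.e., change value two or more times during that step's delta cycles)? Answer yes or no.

t0.Δ0 clk=0 s0=0 s1=1 s3=1 s2=0
t0.Δ1 clk=1 s0=0 s1=1 s3=1 s2=0
t0.Δ2 clk=1 s0=0 s1=0 s3=1 s2=0
t0.Δ3 clk=1 s0=1 s1=0 s3=0 s2=1
t0.Δ4 clk=1 s0=0 s1=0 s3=1 s2=1
t0.Δ5 clk=1 s0=1 s1=0 s3=1 s2=1
t1.Δ0 clk=1 s0=1 s1=0 s3=1 s2=1
t1.Δ1 clk=0 s0=1 s1=0 s3=1 s2=1
t2.Δ0 clk=0 s0=1 s1=0 s3=1 s2=1
t2.Δ1 clk=1 s0=1 s1=0 s3=1 s2=1
t2.Δ2 clk=1 s0=1 s1=1 s3=1 s2=1
t2.Δ3 clk=1 s0=0 s1=1 s3=0 s2=0
t2.Δ4 clk=1 s0=1 s1=1 s3=1 s2=0
t2.Δ5 clk=1 s0=0 s1=1 s3=1 s2=0

no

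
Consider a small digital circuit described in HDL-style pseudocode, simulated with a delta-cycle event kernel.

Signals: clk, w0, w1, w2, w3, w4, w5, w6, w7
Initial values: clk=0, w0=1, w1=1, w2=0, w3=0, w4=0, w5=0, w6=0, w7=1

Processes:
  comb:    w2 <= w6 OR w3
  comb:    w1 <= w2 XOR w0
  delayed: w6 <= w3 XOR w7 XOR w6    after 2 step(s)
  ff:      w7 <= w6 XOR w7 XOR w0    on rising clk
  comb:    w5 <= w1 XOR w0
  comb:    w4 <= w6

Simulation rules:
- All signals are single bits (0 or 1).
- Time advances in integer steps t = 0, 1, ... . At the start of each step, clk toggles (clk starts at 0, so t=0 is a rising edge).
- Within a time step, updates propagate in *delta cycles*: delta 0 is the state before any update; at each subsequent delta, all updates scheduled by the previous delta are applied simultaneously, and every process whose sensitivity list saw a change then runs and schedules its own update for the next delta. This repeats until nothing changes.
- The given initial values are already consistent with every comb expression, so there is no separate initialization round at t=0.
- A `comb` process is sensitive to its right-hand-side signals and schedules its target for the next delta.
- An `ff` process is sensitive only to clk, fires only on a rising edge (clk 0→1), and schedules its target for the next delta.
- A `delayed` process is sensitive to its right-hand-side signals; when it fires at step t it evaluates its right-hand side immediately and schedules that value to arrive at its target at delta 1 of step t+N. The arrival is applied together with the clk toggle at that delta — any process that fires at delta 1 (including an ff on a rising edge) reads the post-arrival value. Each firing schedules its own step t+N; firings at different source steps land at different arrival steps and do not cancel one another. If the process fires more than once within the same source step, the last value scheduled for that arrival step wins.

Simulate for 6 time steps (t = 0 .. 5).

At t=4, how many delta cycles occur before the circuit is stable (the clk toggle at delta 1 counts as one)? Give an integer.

4

t0.Δ0 w3=0 w6=0 w5=0 w1=1 w7=1 clk=0 w4=0 w2=0 w0=1
t0.Δ1 w3=0 w6=0 w5=0 w1=1 w7=1 clk=1 w4=0 w2=0 w0=1
t0.Δ2 w3=0 w6=0 w5=0 w1=1 w7=0 clk=1 w4=0 w2=0 w0=1
t1.Δ0 w3=0 w6=0 w5=0 w1=1 w7=0 clk=1 w4=0 w2=0 w0=1
t1.Δ1 w3=0 w6=0 w5=0 w1=1 w7=0 clk=0 w4=0 w2=0 w0=1
t2.Δ0 w3=0 w6=0 w5=0 w1=1 w7=0 clk=0 w4=0 w2=0 w0=1
t2.Δ1 w3=0 w6=0 w5=0 w1=1 w7=0 clk=1 w4=0 w2=0 w0=1
t2.Δ2 w3=0 w6=0 w5=0 w1=1 w7=1 clk=1 w4=0 w2=0 w0=1
t3.Δ0 w3=0 w6=0 w5=0 w1=1 w7=1 clk=1 w4=0 w2=0 w0=1
t3.Δ1 w3=0 w6=0 w5=0 w1=1 w7=1 clk=0 w4=0 w2=0 w0=1
t4.Δ0 w3=0 w6=0 w5=0 w1=1 w7=1 clk=0 w4=0 w2=0 w0=1
t4.Δ1 w3=0 w6=1 w5=0 w1=1 w7=1 clk=1 w4=0 w2=0 w0=1
t4.Δ2 w3=0 w6=1 w5=0 w1=1 w7=1 clk=1 w4=1 w2=1 w0=1
t4.Δ3 w3=0 w6=1 w5=0 w1=0 w7=1 clk=1 w4=1 w2=1 w0=1
t4.Δ4 w3=0 w6=1 w5=1 w1=0 w7=1 clk=1 w4=1 w2=1 w0=1
t5.Δ0 w3=0 w6=1 w5=1 w1=0 w7=1 clk=1 w4=1 w2=1 w0=1
t5.Δ1 w3=0 w6=1 w5=1 w1=0 w7=1 clk=0 w4=1 w2=1 w0=1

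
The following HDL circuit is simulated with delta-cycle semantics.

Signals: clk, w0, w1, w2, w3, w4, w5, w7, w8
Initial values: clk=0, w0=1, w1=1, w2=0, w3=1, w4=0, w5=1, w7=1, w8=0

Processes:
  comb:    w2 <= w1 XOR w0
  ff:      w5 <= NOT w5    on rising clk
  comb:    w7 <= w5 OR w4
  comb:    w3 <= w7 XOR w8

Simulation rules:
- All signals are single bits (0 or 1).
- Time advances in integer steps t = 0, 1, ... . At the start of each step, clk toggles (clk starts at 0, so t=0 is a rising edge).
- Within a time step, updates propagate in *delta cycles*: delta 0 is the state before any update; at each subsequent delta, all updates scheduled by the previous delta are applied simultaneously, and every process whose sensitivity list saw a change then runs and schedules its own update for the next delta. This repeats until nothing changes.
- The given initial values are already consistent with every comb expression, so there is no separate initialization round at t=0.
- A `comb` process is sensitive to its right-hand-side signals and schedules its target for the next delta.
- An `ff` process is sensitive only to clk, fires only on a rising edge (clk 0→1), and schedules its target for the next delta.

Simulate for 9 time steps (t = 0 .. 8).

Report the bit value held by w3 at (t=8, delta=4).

0

t0.Δ0 w1=1 clk=0 w2=0 w3=1 w7=1 w5=1 w4=0 w0=1 w8=0
t0.Δ1 w1=1 clk=1 w2=0 w3=1 w7=1 w5=1 w4=0 w0=1 w8=0
t0.Δ2 w1=1 clk=1 w2=0 w3=1 w7=1 w5=0 w4=0 w0=1 w8=0
t0.Δ3 w1=1 clk=1 w2=0 w3=1 w7=0 w5=0 w4=0 w0=1 w8=0
t0.Δ4 w1=1 clk=1 w2=0 w3=0 w7=0 w5=0 w4=0 w0=1 w8=0
t1.Δ0 w1=1 clk=1 w2=0 w3=0 w7=0 w5=0 w4=0 w0=1 w8=0
t1.Δ1 w1=1 clk=0 w2=0 w3=0 w7=0 w5=0 w4=0 w0=1 w8=0
t2.Δ0 w1=1 clk=0 w2=0 w3=0 w7=0 w5=0 w4=0 w0=1 w8=0
t2.Δ1 w1=1 clk=1 w2=0 w3=0 w7=0 w5=0 w4=0 w0=1 w8=0
t2.Δ2 w1=1 clk=1 w2=0 w3=0 w7=0 w5=1 w4=0 w0=1 w8=0
t2.Δ3 w1=1 clk=1 w2=0 w3=0 w7=1 w5=1 w4=0 w0=1 w8=0
t2.Δ4 w1=1 clk=1 w2=0 w3=1 w7=1 w5=1 w4=0 w0=1 w8=0
t3.Δ0 w1=1 clk=1 w2=0 w3=1 w7=1 w5=1 w4=0 w0=1 w8=0
t3.Δ1 w1=1 clk=0 w2=0 w3=1 w7=1 w5=1 w4=0 w0=1 w8=0
t4.Δ0 w1=1 clk=0 w2=0 w3=1 w7=1 w5=1 w4=0 w0=1 w8=0
t4.Δ1 w1=1 clk=1 w2=0 w3=1 w7=1 w5=1 w4=0 w0=1 w8=0
t4.Δ2 w1=1 clk=1 w2=0 w3=1 w7=1 w5=0 w4=0 w0=1 w8=0
t4.Δ3 w1=1 clk=1 w2=0 w3=1 w7=0 w5=0 w4=0 w0=1 w8=0
t4.Δ4 w1=1 clk=1 w2=0 w3=0 w7=0 w5=0 w4=0 w0=1 w8=0
t5.Δ0 w1=1 clk=1 w2=0 w3=0 w7=0 w5=0 w4=0 w0=1 w8=0
t5.Δ1 w1=1 clk=0 w2=0 w3=0 w7=0 w5=0 w4=0 w0=1 w8=0
t6.Δ0 w1=1 clk=0 w2=0 w3=0 w7=0 w5=0 w4=0 w0=1 w8=0
t6.Δ1 w1=1 clk=1 w2=0 w3=0 w7=0 w5=0 w4=0 w0=1 w8=0
t6.Δ2 w1=1 clk=1 w2=0 w3=0 w7=0 w5=1 w4=0 w0=1 w8=0
t6.Δ3 w1=1 clk=1 w2=0 w3=0 w7=1 w5=1 w4=0 w0=1 w8=0
t6.Δ4 w1=1 clk=1 w2=0 w3=1 w7=1 w5=1 w4=0 w0=1 w8=0
t7.Δ0 w1=1 clk=1 w2=0 w3=1 w7=1 w5=1 w4=0 w0=1 w8=0
t7.Δ1 w1=1 clk=0 w2=0 w3=1 w7=1 w5=1 w4=0 w0=1 w8=0
t8.Δ0 w1=1 clk=0 w2=0 w3=1 w7=1 w5=1 w4=0 w0=1 w8=0
t8.Δ1 w1=1 clk=1 w2=0 w3=1 w7=1 w5=1 w4=0 w0=1 w8=0
t8.Δ2 w1=1 clk=1 w2=0 w3=1 w7=1 w5=0 w4=0 w0=1 w8=0
t8.Δ3 w1=1 clk=1 w2=0 w3=1 w7=0 w5=0 w4=0 w0=1 w8=0
t8.Δ4 w1=1 clk=1 w2=0 w3=0 w7=0 w5=0 w4=0 w0=1 w8=0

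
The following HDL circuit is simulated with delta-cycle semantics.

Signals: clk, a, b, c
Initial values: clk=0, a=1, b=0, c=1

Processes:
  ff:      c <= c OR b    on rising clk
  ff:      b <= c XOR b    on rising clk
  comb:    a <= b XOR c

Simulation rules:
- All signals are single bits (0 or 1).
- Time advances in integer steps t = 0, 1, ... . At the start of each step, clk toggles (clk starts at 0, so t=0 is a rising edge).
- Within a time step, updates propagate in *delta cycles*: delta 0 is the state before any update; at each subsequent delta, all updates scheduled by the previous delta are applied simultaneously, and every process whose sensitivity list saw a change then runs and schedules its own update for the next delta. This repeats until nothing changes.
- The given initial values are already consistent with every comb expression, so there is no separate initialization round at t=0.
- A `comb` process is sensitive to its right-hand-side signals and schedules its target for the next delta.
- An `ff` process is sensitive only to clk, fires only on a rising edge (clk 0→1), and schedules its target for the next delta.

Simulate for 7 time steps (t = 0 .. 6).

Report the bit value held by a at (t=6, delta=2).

0

t0.Δ0 a=1 b=0 c=1 clk=0
t0.Δ1 a=1 b=0 c=1 clk=1
t0.Δ2 a=1 b=1 c=1 clk=1
t0.Δ3 a=0 b=1 c=1 clk=1
t1.Δ0 a=0 b=1 c=1 clk=1
t1.Δ1 a=0 b=1 c=1 clk=0
t2.Δ0 a=0 b=1 c=1 clk=0
t2.Δ1 a=0 b=1 c=1 clk=1
t2.Δ2 a=0 b=0 c=1 clk=1
t2.Δ3 a=1 b=0 c=1 clk=1
t3.Δ0 a=1 b=0 c=1 clk=1
t3.Δ1 a=1 b=0 c=1 clk=0
t4.Δ0 a=1 b=0 c=1 clk=0
t4.Δ1 a=1 b=0 c=1 clk=1
t4.Δ2 a=1 b=1 c=1 clk=1
t4.Δ3 a=0 b=1 c=1 clk=1
t5.Δ0 a=0 b=1 c=1 clk=1
t5.Δ1 a=0 b=1 c=1 clk=0
t6.Δ0 a=0 b=1 c=1 clk=0
t6.Δ1 a=0 b=1 c=1 clk=1
t6.Δ2 a=0 b=0 c=1 clk=1
t6.Δ3 a=1 b=0 c=1 clk=1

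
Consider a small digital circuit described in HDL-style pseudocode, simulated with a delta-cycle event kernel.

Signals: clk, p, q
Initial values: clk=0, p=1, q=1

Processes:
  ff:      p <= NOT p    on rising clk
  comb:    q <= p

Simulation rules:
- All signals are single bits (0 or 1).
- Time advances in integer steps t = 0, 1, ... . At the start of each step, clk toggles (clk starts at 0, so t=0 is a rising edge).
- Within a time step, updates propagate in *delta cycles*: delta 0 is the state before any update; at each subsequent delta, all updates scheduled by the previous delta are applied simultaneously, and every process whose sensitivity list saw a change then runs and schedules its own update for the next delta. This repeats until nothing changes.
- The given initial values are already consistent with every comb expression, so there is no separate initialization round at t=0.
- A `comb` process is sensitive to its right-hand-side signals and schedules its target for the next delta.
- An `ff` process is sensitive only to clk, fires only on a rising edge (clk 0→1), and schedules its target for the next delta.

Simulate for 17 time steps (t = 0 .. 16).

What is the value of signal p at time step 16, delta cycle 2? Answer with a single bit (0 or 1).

t0.Δ0 clk=0 q=1 p=1
t0.Δ1 clk=1 q=1 p=1
t0.Δ2 clk=1 q=1 p=0
t0.Δ3 clk=1 q=0 p=0
t1.Δ0 clk=1 q=0 p=0
t1.Δ1 clk=0 q=0 p=0
t2.Δ0 clk=0 q=0 p=0
t2.Δ1 clk=1 q=0 p=0
t2.Δ2 clk=1 q=0 p=1
t2.Δ3 clk=1 q=1 p=1
t3.Δ0 clk=1 q=1 p=1
t3.Δ1 clk=0 q=1 p=1
t4.Δ0 clk=0 q=1 p=1
t4.Δ1 clk=1 q=1 p=1
t4.Δ2 clk=1 q=1 p=0
t4.Δ3 clk=1 q=0 p=0
t5.Δ0 clk=1 q=0 p=0
t5.Δ1 clk=0 q=0 p=0
t6.Δ0 clk=0 q=0 p=0
t6.Δ1 clk=1 q=0 p=0
t6.Δ2 clk=1 q=0 p=1
t6.Δ3 clk=1 q=1 p=1
t7.Δ0 clk=1 q=1 p=1
t7.Δ1 clk=0 q=1 p=1
t8.Δ0 clk=0 q=1 p=1
t8.Δ1 clk=1 q=1 p=1
t8.Δ2 clk=1 q=1 p=0
t8.Δ3 clk=1 q=0 p=0
t9.Δ0 clk=1 q=0 p=0
t9.Δ1 clk=0 q=0 p=0
t10.Δ0 clk=0 q=0 p=0
t10.Δ1 clk=1 q=0 p=0
t10.Δ2 clk=1 q=0 p=1
t10.Δ3 clk=1 q=1 p=1
t11.Δ0 clk=1 q=1 p=1
t11.Δ1 clk=0 q=1 p=1
t12.Δ0 clk=0 q=1 p=1
t12.Δ1 clk=1 q=1 p=1
t12.Δ2 clk=1 q=1 p=0
t12.Δ3 clk=1 q=0 p=0
t13.Δ0 clk=1 q=0 p=0
t13.Δ1 clk=0 q=0 p=0
t14.Δ0 clk=0 q=0 p=0
t14.Δ1 clk=1 q=0 p=0
t14.Δ2 clk=1 q=0 p=1
t14.Δ3 clk=1 q=1 p=1
t15.Δ0 clk=1 q=1 p=1
t15.Δ1 clk=0 q=1 p=1
t16.Δ0 clk=0 q=1 p=1
t16.Δ1 clk=1 q=1 p=1
t16.Δ2 clk=1 q=1 p=0
t16.Δ3 clk=1 q=0 p=0

0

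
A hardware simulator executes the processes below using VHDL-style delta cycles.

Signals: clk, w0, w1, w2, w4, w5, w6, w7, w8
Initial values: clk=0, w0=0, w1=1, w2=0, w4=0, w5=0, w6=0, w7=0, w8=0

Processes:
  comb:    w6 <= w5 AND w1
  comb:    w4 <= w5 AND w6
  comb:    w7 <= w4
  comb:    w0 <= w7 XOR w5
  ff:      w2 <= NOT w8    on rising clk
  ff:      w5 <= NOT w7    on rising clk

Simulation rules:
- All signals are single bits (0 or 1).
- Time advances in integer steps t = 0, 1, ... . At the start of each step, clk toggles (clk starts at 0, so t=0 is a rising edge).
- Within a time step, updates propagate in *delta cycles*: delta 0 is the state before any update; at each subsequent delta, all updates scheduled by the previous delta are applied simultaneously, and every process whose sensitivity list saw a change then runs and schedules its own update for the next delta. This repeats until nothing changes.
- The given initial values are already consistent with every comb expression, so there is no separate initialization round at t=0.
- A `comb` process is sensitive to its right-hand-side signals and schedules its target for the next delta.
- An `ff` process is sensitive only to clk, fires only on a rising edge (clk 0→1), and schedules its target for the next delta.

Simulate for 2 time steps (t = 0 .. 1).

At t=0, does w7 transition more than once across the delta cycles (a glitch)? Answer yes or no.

no

[bits: w1,w2,w4,w0,w6,w7,w8,clk,w5]
t=0: Δ0=100000000 Δ1=100000010 Δ2=110000011 Δ3=110110011 Δ4=111110011 Δ5=111111011 Δ6=111011011 | 6Δ
t=1: Δ0=111011011 Δ1=111011001 | 1Δ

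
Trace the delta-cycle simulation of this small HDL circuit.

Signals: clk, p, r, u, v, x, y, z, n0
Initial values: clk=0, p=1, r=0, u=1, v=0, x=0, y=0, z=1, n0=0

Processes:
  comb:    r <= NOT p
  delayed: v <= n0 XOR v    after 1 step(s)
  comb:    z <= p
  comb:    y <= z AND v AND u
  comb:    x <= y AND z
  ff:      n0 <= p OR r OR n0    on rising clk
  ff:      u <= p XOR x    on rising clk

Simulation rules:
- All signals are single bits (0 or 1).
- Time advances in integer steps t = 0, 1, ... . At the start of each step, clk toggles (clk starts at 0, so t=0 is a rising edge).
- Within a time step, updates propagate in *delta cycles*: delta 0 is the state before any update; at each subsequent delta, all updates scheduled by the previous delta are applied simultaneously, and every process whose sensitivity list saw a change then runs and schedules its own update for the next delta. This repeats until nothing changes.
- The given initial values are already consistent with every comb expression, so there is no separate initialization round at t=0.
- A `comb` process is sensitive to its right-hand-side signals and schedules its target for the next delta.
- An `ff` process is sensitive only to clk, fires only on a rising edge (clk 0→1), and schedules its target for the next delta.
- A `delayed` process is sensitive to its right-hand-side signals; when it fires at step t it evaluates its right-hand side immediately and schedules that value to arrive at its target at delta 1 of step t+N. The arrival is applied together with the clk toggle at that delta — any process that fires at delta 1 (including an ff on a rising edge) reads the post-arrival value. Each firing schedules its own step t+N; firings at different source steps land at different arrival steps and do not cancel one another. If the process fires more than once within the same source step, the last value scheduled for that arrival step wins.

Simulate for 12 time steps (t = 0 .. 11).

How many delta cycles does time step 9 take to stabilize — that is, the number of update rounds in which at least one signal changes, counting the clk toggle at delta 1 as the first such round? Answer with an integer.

3

t=0 Δ0: y=0 p=1 n0=0 clk=0 u=1 x=0 v=0 r=0 z=1
  Δ1: clk:0→1
  Δ2: n0:0→1
  (2Δ to stable)
t=1 Δ0: y=0 p=1 n0=1 clk=1 u=1 x=0 v=0 r=0 z=1
  Δ1: clk:1→0, v:0→1
  Δ2: y:0→1
  Δ3: x:0→1
  (3Δ to stable)
t=2 Δ0: y=1 p=1 n0=1 clk=0 u=1 x=1 v=1 r=0 z=1
  Δ1: clk:0→1, v:1→0
  Δ2: y:1→0, u:1→0
  Δ3: x:1→0
  (3Δ to stable)
t=3 Δ0: y=0 p=1 n0=1 clk=1 u=0 x=0 v=0 r=0 z=1
  Δ1: clk:1→0, v:0→1
  (1Δ to stable)
t=4 Δ0: y=0 p=1 n0=1 clk=0 u=0 x=0 v=1 r=0 z=1
  Δ1: clk:0→1, v:1→0
  Δ2: u:0→1
  (2Δ to stable)
t=5 Δ0: y=0 p=1 n0=1 clk=1 u=1 x=0 v=0 r=0 z=1
  Δ1: clk:1→0, v:0→1
  Δ2: y:0→1
  Δ3: x:0→1
  (3Δ to stable)
t=6 Δ0: y=1 p=1 n0=1 clk=0 u=1 x=1 v=1 r=0 z=1
  Δ1: clk:0→1, v:1→0
  Δ2: y:1→0, u:1→0
  Δ3: x:1→0
  (3Δ to stable)
t=7 Δ0: y=0 p=1 n0=1 clk=1 u=0 x=0 v=0 r=0 z=1
  Δ1: clk:1→0, v:0→1
  (1Δ to stable)
t=8 Δ0: y=0 p=1 n0=1 clk=0 u=0 x=0 v=1 r=0 z=1
  Δ1: clk:0→1, v:1→0
  Δ2: u:0→1
  (2Δ to stable)
t=9 Δ0: y=0 p=1 n0=1 clk=1 u=1 x=0 v=0 r=0 z=1
  Δ1: clk:1→0, v:0→1
  Δ2: y:0→1
  Δ3: x:0→1
  (3Δ to stable)
t=10 Δ0: y=1 p=1 n0=1 clk=0 u=1 x=1 v=1 r=0 z=1
  Δ1: clk:0→1, v:1→0
  Δ2: y:1→0, u:1→0
  Δ3: x:1→0
  (3Δ to stable)
t=11 Δ0: y=0 p=1 n0=1 clk=1 u=0 x=0 v=0 r=0 z=1
  Δ1: clk:1→0, v:0→1
  (1Δ to stable)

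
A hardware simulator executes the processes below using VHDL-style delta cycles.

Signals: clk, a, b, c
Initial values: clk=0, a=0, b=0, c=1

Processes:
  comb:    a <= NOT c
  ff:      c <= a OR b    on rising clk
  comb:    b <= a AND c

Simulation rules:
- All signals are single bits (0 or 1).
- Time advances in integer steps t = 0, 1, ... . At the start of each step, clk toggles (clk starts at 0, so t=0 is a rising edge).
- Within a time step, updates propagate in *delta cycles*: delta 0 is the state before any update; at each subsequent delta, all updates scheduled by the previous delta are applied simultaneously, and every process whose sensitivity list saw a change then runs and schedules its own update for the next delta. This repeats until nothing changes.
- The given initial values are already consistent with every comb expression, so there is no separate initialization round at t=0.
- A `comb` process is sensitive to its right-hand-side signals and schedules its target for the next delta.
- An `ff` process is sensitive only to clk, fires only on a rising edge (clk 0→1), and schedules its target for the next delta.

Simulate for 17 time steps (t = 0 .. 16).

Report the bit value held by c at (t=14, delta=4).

t=0 Δ0: a=0 b=0 clk=0 c=1
  Δ1: clk:0→1
  Δ2: c:1→0
  Δ3: a:0→1
  (3Δ to stable)
t=1 Δ0: a=1 b=0 clk=1 c=0
  Δ1: clk:1→0
  (1Δ to stable)
t=2 Δ0: a=1 b=0 clk=0 c=0
  Δ1: clk:0→1
  Δ2: c:0→1
  Δ3: a:1→0, b:0→1
  Δ4: b:1→0
  (4Δ to stable)
t=3 Δ0: a=0 b=0 clk=1 c=1
  Δ1: clk:1→0
  (1Δ to stable)
t=4 Δ0: a=0 b=0 clk=0 c=1
  Δ1: clk:0→1
  Δ2: c:1→0
  Δ3: a:0→1
  (3Δ to stable)
t=5 Δ0: a=1 b=0 clk=1 c=0
  Δ1: clk:1→0
  (1Δ to stable)
t=6 Δ0: a=1 b=0 clk=0 c=0
  Δ1: clk:0→1
  Δ2: c:0→1
  Δ3: a:1→0, b:0→1
  Δ4: b:1→0
  (4Δ to stable)
t=7 Δ0: a=0 b=0 clk=1 c=1
  Δ1: clk:1→0
  (1Δ to stable)
t=8 Δ0: a=0 b=0 clk=0 c=1
  Δ1: clk:0→1
  Δ2: c:1→0
  Δ3: a:0→1
  (3Δ to stable)
t=9 Δ0: a=1 b=0 clk=1 c=0
  Δ1: clk:1→0
  (1Δ to stable)
t=10 Δ0: a=1 b=0 clk=0 c=0
  Δ1: clk:0→1
  Δ2: c:0→1
  Δ3: a:1→0, b:0→1
  Δ4: b:1→0
  (4Δ to stable)
t=11 Δ0: a=0 b=0 clk=1 c=1
  Δ1: clk:1→0
  (1Δ to stable)
t=12 Δ0: a=0 b=0 clk=0 c=1
  Δ1: clk:0→1
  Δ2: c:1→0
  Δ3: a:0→1
  (3Δ to stable)
t=13 Δ0: a=1 b=0 clk=1 c=0
  Δ1: clk:1→0
  (1Δ to stable)
t=14 Δ0: a=1 b=0 clk=0 c=0
  Δ1: clk:0→1
  Δ2: c:0→1
  Δ3: a:1→0, b:0→1
  Δ4: b:1→0
  (4Δ to stable)
t=15 Δ0: a=0 b=0 clk=1 c=1
  Δ1: clk:1→0
  (1Δ to stable)
t=16 Δ0: a=0 b=0 clk=0 c=1
  Δ1: clk:0→1
  Δ2: c:1→0
  Δ3: a:0→1
  (3Δ to stable)

1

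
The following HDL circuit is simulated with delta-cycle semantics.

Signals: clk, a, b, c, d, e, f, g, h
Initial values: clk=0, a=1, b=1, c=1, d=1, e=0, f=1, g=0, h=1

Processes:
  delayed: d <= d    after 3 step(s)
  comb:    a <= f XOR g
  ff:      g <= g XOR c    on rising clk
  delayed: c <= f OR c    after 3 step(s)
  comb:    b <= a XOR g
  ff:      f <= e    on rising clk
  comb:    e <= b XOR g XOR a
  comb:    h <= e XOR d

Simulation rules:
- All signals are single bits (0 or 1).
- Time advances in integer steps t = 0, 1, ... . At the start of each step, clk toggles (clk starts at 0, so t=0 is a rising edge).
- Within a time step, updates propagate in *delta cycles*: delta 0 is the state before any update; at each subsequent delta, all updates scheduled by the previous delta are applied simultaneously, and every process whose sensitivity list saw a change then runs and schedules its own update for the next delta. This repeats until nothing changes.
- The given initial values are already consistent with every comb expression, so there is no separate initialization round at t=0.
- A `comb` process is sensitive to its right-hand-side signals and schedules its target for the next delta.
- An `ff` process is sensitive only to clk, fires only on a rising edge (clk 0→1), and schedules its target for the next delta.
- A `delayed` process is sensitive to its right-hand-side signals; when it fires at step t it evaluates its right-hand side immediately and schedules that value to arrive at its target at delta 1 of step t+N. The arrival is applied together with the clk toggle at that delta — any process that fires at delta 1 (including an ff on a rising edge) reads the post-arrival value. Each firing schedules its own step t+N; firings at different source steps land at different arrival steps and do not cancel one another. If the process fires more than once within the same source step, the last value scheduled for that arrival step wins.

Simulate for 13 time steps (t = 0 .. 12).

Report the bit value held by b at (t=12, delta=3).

1

t0.Δ0 g=0 e=0 clk=0 f=1 b=1 c=1 a=1 d=1 h=1
t0.Δ1 g=0 e=0 clk=1 f=1 b=1 c=1 a=1 d=1 h=1
t0.Δ2 g=1 e=0 clk=1 f=0 b=1 c=1 a=1 d=1 h=1
t0.Δ3 g=1 e=1 clk=1 f=0 b=0 c=1 a=1 d=1 h=1
t0.Δ4 g=1 e=0 clk=1 f=0 b=0 c=1 a=1 d=1 h=0
t0.Δ5 g=1 e=0 clk=1 f=0 b=0 c=1 a=1 d=1 h=1
t1.Δ0 g=1 e=0 clk=1 f=0 b=0 c=1 a=1 d=1 h=1
t1.Δ1 g=1 e=0 clk=0 f=0 b=0 c=1 a=1 d=1 h=1
t2.Δ0 g=1 e=0 clk=0 f=0 b=0 c=1 a=1 d=1 h=1
t2.Δ1 g=1 e=0 clk=1 f=0 b=0 c=1 a=1 d=1 h=1
t2.Δ2 g=0 e=0 clk=1 f=0 b=0 c=1 a=1 d=1 h=1
t2.Δ3 g=0 e=1 clk=1 f=0 b=1 c=1 a=0 d=1 h=1
t2.Δ4 g=0 e=1 clk=1 f=0 b=0 c=1 a=0 d=1 h=0
t2.Δ5 g=0 e=0 clk=1 f=0 b=0 c=1 a=0 d=1 h=0
t2.Δ6 g=0 e=0 clk=1 f=0 b=0 c=1 a=0 d=1 h=1
t3.Δ0 g=0 e=0 clk=1 f=0 b=0 c=1 a=0 d=1 h=1
t3.Δ1 g=0 e=0 clk=0 f=0 b=0 c=1 a=0 d=1 h=1
t4.Δ0 g=0 e=0 clk=0 f=0 b=0 c=1 a=0 d=1 h=1
t4.Δ1 g=0 e=0 clk=1 f=0 b=0 c=1 a=0 d=1 h=1
t4.Δ2 g=1 e=0 clk=1 f=0 b=0 c=1 a=0 d=1 h=1
t4.Δ3 g=1 e=1 clk=1 f=0 b=1 c=1 a=1 d=1 h=1
t4.Δ4 g=1 e=1 clk=1 f=0 b=0 c=1 a=1 d=1 h=0
t4.Δ5 g=1 e=0 clk=1 f=0 b=0 c=1 a=1 d=1 h=0
t4.Δ6 g=1 e=0 clk=1 f=0 b=0 c=1 a=1 d=1 h=1
t5.Δ0 g=1 e=0 clk=1 f=0 b=0 c=1 a=1 d=1 h=1
t5.Δ1 g=1 e=0 clk=0 f=0 b=0 c=1 a=1 d=1 h=1
t6.Δ0 g=1 e=0 clk=0 f=0 b=0 c=1 a=1 d=1 h=1
t6.Δ1 g=1 e=0 clk=1 f=0 b=0 c=1 a=1 d=1 h=1
t6.Δ2 g=0 e=0 clk=1 f=0 b=0 c=1 a=1 d=1 h=1
t6.Δ3 g=0 e=1 clk=1 f=0 b=1 c=1 a=0 d=1 h=1
t6.Δ4 g=0 e=1 clk=1 f=0 b=0 c=1 a=0 d=1 h=0
t6.Δ5 g=0 e=0 clk=1 f=0 b=0 c=1 a=0 d=1 h=0
t6.Δ6 g=0 e=0 clk=1 f=0 b=0 c=1 a=0 d=1 h=1
t7.Δ0 g=0 e=0 clk=1 f=0 b=0 c=1 a=0 d=1 h=1
t7.Δ1 g=0 e=0 clk=0 f=0 b=0 c=1 a=0 d=1 h=1
t8.Δ0 g=0 e=0 clk=0 f=0 b=0 c=1 a=0 d=1 h=1
t8.Δ1 g=0 e=0 clk=1 f=0 b=0 c=1 a=0 d=1 h=1
t8.Δ2 g=1 e=0 clk=1 f=0 b=0 c=1 a=0 d=1 h=1
t8.Δ3 g=1 e=1 clk=1 f=0 b=1 c=1 a=1 d=1 h=1
t8.Δ4 g=1 e=1 clk=1 f=0 b=0 c=1 a=1 d=1 h=0
t8.Δ5 g=1 e=0 clk=1 f=0 b=0 c=1 a=1 d=1 h=0
t8.Δ6 g=1 e=0 clk=1 f=0 b=0 c=1 a=1 d=1 h=1
t9.Δ0 g=1 e=0 clk=1 f=0 b=0 c=1 a=1 d=1 h=1
t9.Δ1 g=1 e=0 clk=0 f=0 b=0 c=1 a=1 d=1 h=1
t10.Δ0 g=1 e=0 clk=0 f=0 b=0 c=1 a=1 d=1 h=1
t10.Δ1 g=1 e=0 clk=1 f=0 b=0 c=1 a=1 d=1 h=1
t10.Δ2 g=0 e=0 clk=1 f=0 b=0 c=1 a=1 d=1 h=1
t10.Δ3 g=0 e=1 clk=1 f=0 b=1 c=1 a=0 d=1 h=1
t10.Δ4 g=0 e=1 clk=1 f=0 b=0 c=1 a=0 d=1 h=0
t10.Δ5 g=0 e=0 clk=1 f=0 b=0 c=1 a=0 d=1 h=0
t10.Δ6 g=0 e=0 clk=1 f=0 b=0 c=1 a=0 d=1 h=1
t11.Δ0 g=0 e=0 clk=1 f=0 b=0 c=1 a=0 d=1 h=1
t11.Δ1 g=0 e=0 clk=0 f=0 b=0 c=1 a=0 d=1 h=1
t12.Δ0 g=0 e=0 clk=0 f=0 b=0 c=1 a=0 d=1 h=1
t12.Δ1 g=0 e=0 clk=1 f=0 b=0 c=1 a=0 d=1 h=1
t12.Δ2 g=1 e=0 clk=1 f=0 b=0 c=1 a=0 d=1 h=1
t12.Δ3 g=1 e=1 clk=1 f=0 b=1 c=1 a=1 d=1 h=1
t12.Δ4 g=1 e=1 clk=1 f=0 b=0 c=1 a=1 d=1 h=0
t12.Δ5 g=1 e=0 clk=1 f=0 b=0 c=1 a=1 d=1 h=0
t12.Δ6 g=1 e=0 clk=1 f=0 b=0 c=1 a=1 d=1 h=1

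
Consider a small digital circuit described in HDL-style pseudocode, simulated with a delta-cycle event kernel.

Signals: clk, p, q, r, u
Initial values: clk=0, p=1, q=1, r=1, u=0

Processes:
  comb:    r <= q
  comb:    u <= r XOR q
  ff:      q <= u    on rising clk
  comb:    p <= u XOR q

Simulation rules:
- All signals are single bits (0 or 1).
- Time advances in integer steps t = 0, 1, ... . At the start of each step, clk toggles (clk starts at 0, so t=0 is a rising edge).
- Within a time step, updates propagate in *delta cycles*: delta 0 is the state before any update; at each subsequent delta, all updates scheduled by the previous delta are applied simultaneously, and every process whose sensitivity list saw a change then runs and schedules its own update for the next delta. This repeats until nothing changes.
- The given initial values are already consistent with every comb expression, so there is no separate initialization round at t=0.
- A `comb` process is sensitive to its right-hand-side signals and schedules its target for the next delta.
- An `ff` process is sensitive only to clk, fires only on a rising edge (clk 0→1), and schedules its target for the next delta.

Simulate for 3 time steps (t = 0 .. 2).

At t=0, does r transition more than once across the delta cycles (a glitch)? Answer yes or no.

no

t=0 Δ0: p=1 q=1 r=1 u=0 clk=0
  Δ1: clk:0→1
  Δ2: q:1→0
  Δ3: p:1→0, r:1→0, u:0→1
  Δ4: p:0→1, u:1→0
  Δ5: p:1→0
  (5Δ to stable)
t=1 Δ0: p=0 q=0 r=0 u=0 clk=1
  Δ1: clk:1→0
  (1Δ to stable)
t=2 Δ0: p=0 q=0 r=0 u=0 clk=0
  Δ1: clk:0→1
  (1Δ to stable)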